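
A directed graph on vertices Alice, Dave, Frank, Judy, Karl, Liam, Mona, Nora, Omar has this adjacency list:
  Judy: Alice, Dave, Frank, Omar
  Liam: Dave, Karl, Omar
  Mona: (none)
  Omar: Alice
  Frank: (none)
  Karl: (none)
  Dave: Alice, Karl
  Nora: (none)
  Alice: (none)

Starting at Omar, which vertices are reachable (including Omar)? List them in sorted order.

Start at Omar.
Its neighbours: Alice.
Nothing further is reachable.

Alice, Omar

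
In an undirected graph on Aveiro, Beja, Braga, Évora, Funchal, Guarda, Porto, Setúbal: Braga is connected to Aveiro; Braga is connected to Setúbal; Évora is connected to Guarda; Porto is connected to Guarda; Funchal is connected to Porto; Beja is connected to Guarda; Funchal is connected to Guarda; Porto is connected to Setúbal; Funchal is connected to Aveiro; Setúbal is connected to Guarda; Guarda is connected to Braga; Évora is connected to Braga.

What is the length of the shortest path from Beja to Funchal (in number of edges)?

Distance 0: Beja.
Distance 1: Guarda.
Distance 2: Braga, Évora, Funchal, Porto, Setúbal — contains Funchal.

2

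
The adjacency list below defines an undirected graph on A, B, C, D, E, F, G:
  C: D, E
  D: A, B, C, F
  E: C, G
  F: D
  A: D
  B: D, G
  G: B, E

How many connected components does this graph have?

From A: component {A, B, C, D, E, F, G}.
That's 1 component.

1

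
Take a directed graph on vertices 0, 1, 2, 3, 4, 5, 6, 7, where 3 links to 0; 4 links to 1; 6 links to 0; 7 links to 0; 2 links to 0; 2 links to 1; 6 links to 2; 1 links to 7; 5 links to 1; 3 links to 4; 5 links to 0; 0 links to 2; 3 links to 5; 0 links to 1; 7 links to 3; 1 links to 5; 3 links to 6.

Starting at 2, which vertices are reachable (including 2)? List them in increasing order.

Start at 2.
Its neighbours: 0, 1.
Then their neighbours: 5, 7.
Then next layer: 3.
Then next layer: 4, 6.
Every vertex is now reached.

0, 1, 2, 3, 4, 5, 6, 7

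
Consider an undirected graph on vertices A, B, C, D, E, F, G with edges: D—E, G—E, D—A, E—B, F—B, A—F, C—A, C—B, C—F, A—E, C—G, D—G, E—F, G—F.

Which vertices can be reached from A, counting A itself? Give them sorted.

A, B, C, D, E, F, G

Start at A.
Its neighbours: C, D, E, F.
Then their neighbours: B, G.
Every vertex is now reached.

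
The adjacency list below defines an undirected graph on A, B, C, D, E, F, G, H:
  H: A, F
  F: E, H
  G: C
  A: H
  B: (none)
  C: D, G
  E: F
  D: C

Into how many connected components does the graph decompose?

From A: component {A, E, F, H}.
From B: component {B}.
From C: component {C, D, G}.
That's 3 components.

3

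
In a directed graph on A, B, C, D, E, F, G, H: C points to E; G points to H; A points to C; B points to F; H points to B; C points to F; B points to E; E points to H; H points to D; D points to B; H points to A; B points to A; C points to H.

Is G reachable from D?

No

Explore from D.
Distance 1: reach B.
Distance 2: reach A, E, F.
Distance 3: reach C, H.
The search from D is exhausted; no directed path reaches G.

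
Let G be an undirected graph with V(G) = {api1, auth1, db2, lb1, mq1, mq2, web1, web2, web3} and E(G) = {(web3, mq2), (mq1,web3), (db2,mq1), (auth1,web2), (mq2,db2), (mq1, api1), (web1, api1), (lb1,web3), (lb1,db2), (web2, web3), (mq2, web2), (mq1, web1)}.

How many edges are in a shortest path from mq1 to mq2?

Distance 0: mq1.
Distance 1: api1, db2, web1, web3.
Distance 2: lb1, mq2, web2 — contains mq2.

2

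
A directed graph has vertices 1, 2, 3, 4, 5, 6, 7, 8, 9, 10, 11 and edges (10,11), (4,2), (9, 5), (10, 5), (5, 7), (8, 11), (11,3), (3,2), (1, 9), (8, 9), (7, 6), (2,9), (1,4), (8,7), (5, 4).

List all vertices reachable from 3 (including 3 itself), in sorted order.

Start at 3.
Its neighbours: 2.
Then their neighbours: 9.
Then next layer: 5.
Then next layer: 4, 7.
Then next layer: 6.
Nothing further is reachable.

2, 3, 4, 5, 6, 7, 9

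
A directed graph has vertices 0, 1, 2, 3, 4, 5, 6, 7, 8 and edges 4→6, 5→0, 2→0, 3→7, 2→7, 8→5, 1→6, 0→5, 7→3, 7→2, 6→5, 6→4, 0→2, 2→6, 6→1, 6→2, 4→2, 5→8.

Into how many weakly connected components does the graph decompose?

1

From 0: component {0, 1, 2, 3, 4, 5, 6, 7, 8}.
That's 1 component.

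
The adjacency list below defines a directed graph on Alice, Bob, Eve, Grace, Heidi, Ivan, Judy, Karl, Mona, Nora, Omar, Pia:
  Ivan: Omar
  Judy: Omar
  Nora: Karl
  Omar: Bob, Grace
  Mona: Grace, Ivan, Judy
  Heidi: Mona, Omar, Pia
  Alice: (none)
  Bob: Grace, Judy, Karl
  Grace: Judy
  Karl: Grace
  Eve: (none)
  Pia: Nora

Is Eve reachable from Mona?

No

Explore from Mona.
Distance 1: reach Grace, Ivan, Judy.
Distance 2: reach Omar.
Distance 3: reach Bob.
Distance 4: reach Karl.
The search from Mona is exhausted; no directed path reaches Eve.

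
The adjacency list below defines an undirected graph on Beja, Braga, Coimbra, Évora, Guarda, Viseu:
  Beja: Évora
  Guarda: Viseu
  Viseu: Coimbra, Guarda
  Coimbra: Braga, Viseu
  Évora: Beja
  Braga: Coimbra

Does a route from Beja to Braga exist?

Explore from Beja.
Distance 1: reach Évora.
The search is exhausted without reaching Braga; it lies in a different component.

No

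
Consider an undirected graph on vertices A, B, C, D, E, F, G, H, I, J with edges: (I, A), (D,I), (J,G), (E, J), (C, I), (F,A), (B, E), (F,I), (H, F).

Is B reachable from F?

No

Explore from F.
Distance 1: reach A, H, I.
Distance 2: reach C, D.
The search is exhausted without reaching B; it lies in a different component.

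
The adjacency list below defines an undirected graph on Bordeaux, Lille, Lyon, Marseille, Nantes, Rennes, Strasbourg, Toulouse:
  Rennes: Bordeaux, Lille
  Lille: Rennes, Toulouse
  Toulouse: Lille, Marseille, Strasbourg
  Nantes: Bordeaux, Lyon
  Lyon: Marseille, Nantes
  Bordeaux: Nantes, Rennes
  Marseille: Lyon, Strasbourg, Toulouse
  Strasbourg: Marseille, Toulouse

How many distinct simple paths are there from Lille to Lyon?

Lille–Rennes–Bordeaux–Nantes–Lyon
Lille–Toulouse–Marseille–Lyon
Lille–Toulouse–Strasbourg–Marseille–Lyon

3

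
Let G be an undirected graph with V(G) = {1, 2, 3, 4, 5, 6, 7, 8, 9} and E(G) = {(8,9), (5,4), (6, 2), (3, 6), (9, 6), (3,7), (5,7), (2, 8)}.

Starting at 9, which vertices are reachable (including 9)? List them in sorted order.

Start at 9.
Its neighbours: 6, 8.
Then their neighbours: 2, 3.
Then next layer: 7.
Then next layer: 5.
Then next layer: 4.
Nothing further is reachable.

2, 3, 4, 5, 6, 7, 8, 9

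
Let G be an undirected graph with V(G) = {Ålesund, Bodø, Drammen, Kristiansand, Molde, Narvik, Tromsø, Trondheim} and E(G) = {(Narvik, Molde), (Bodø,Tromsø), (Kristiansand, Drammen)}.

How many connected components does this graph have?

From Ålesund: component {Ålesund}.
From Bodø: component {Bodø, Tromsø}.
From Drammen: component {Drammen, Kristiansand}.
From Molde: component {Molde, Narvik}.
From Trondheim: component {Trondheim}.
That's 5 components.

5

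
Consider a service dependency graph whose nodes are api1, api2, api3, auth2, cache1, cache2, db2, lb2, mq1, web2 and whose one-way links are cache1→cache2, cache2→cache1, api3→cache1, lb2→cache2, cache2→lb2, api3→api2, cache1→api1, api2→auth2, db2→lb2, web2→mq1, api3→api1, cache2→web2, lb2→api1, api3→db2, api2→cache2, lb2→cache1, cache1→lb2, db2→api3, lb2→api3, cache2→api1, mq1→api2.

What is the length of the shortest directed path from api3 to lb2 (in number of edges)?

2

Distance 0: api3.
Distance 1: api1, api2, cache1, db2.
Distance 2: auth2, cache2, lb2 — contains lb2.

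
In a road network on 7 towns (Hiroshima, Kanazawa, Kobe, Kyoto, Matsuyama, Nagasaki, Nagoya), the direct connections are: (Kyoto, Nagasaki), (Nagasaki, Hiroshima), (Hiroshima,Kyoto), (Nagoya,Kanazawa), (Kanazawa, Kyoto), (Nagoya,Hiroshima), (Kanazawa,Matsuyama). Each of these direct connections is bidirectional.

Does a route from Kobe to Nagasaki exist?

No

Kobe has no edges, so nothing is reachable from it.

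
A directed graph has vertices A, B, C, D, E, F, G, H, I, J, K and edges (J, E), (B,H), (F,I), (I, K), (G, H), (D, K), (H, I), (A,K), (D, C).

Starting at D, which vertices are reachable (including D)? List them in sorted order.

C, D, K

Start at D.
Its neighbours: C, K.
Nothing further is reachable.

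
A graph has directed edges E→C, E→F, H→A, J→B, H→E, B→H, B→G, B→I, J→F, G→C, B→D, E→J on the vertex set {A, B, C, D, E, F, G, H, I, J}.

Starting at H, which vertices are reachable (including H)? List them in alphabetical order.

Start at H.
Its neighbours: A, E.
Then their neighbours: C, F, J.
Then next layer: B.
Then next layer: D, G, I.
Every vertex is now reached.

A, B, C, D, E, F, G, H, I, J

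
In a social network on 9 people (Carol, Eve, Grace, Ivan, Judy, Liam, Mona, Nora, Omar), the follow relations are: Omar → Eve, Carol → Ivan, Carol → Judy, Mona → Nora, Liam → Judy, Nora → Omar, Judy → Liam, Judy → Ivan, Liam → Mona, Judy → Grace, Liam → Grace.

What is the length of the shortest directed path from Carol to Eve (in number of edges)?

6

Distance 0: Carol.
Distance 1: Ivan, Judy.
Distance 2: Grace, Liam.
Distance 3: Mona.
Distance 4: Nora.
Distance 5: Omar.
Distance 6: Eve — contains Eve.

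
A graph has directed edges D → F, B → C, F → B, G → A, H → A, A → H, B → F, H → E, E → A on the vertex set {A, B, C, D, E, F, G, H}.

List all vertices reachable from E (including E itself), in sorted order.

Start at E.
Its neighbours: A.
Then their neighbours: H.
Nothing further is reachable.

A, E, H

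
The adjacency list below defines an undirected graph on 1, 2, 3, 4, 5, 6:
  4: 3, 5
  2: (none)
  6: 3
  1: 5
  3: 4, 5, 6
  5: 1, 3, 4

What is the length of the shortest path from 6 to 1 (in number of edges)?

3

Distance 0: 6.
Distance 1: 3.
Distance 2: 4, 5.
Distance 3: 1 — contains 1.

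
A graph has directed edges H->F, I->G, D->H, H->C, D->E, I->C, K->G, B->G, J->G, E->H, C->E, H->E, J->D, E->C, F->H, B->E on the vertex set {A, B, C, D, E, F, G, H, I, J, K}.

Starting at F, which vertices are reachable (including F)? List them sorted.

C, E, F, H

Start at F.
Its neighbours: H.
Then their neighbours: C, E.
Nothing further is reachable.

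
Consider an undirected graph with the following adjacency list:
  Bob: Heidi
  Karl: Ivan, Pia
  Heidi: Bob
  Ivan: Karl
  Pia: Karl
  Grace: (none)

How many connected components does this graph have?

From Bob: component {Bob, Heidi}.
From Grace: component {Grace}.
From Ivan: component {Ivan, Karl, Pia}.
That's 3 components.

3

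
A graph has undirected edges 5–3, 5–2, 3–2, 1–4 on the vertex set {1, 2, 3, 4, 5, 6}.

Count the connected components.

From 1: component {1, 4}.
From 2: component {2, 3, 5}.
From 6: component {6}.
That's 3 components.

3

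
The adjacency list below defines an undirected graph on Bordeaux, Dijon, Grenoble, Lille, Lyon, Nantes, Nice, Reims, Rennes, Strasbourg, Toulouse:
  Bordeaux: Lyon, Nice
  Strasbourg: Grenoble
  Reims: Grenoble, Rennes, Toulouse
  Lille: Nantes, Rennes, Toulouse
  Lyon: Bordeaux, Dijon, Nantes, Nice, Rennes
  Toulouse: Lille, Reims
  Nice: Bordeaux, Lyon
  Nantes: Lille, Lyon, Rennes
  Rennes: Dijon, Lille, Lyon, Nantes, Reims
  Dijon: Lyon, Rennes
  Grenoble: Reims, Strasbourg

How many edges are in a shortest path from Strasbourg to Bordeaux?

5

Distance 0: Strasbourg.
Distance 1: Grenoble.
Distance 2: Reims.
Distance 3: Rennes, Toulouse.
Distance 4: Dijon, Lille, Lyon, Nantes.
Distance 5: Bordeaux, Nice — contains Bordeaux.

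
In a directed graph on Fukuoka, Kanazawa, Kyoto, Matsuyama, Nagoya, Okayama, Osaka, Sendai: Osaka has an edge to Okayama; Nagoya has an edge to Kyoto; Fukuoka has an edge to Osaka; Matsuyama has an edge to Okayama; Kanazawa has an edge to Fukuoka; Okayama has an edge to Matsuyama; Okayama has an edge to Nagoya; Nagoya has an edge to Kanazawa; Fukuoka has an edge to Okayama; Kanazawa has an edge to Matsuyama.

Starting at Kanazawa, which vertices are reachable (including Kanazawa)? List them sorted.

Fukuoka, Kanazawa, Kyoto, Matsuyama, Nagoya, Okayama, Osaka

Start at Kanazawa.
Its neighbours: Fukuoka, Matsuyama.
Then their neighbours: Okayama, Osaka.
Then next layer: Nagoya.
Then next layer: Kyoto.
Nothing further is reachable.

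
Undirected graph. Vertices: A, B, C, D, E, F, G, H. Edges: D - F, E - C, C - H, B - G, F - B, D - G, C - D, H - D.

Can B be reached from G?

Yes

Explore from G.
Distance 1: reach B, D.
Found B.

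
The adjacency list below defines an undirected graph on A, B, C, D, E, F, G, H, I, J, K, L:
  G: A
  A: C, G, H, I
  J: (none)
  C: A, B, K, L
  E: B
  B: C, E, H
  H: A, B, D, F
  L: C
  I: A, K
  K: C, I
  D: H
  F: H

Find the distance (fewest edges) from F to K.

4

Distance 0: F.
Distance 1: H.
Distance 2: A, B, D.
Distance 3: C, E, G, I.
Distance 4: K, L — contains K.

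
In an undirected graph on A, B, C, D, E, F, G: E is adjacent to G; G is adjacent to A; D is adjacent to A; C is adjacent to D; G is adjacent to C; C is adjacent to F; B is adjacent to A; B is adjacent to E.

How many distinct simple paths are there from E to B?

3

E–B
E–G–A–B
E–G–C–D–A–B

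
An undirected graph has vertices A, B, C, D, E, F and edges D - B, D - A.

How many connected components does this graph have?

4

From A: component {A, B, D}.
From C: component {C}.
From E: component {E}.
From F: component {F}.
That's 4 components.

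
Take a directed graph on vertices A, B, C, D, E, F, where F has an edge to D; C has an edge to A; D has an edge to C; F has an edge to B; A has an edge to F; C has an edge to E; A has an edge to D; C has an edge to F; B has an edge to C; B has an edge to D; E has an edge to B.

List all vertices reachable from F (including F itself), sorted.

A, B, C, D, E, F

Start at F.
Its neighbours: B, D.
Then their neighbours: C.
Then next layer: A, E.
Every vertex is now reached.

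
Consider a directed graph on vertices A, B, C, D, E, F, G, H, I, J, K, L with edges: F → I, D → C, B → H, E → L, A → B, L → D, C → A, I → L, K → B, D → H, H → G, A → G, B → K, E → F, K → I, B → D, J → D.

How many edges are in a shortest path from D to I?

Distance 0: D.
Distance 1: C, H.
Distance 2: A, G.
Distance 3: B.
Distance 4: K.
Distance 5: I — contains I.

5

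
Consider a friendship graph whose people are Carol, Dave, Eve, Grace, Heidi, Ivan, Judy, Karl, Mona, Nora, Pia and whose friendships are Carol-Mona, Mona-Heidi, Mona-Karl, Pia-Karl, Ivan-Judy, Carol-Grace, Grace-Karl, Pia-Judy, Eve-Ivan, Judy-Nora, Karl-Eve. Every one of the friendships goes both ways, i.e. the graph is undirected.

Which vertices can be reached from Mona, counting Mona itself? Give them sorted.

Carol, Eve, Grace, Heidi, Ivan, Judy, Karl, Mona, Nora, Pia

Start at Mona.
Its neighbours: Carol, Heidi, Karl.
Then their neighbours: Eve, Grace, Pia.
Then next layer: Ivan, Judy.
Then next layer: Nora.
Nothing further is reachable.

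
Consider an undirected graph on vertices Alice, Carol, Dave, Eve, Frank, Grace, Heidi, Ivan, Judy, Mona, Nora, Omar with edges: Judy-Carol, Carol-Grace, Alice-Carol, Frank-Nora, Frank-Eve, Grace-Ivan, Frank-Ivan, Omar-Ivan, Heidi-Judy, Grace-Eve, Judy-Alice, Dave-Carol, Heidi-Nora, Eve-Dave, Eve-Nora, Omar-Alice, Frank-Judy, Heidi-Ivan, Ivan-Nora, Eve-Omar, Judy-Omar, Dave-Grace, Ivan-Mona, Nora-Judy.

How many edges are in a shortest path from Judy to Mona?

Distance 0: Judy.
Distance 1: Alice, Carol, Frank, Heidi, Nora, Omar.
Distance 2: Dave, Eve, Grace, Ivan.
Distance 3: Mona — contains Mona.

3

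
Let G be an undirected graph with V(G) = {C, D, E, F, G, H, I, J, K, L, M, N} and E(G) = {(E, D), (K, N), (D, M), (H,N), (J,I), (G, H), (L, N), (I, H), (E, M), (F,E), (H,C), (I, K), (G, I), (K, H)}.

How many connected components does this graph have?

From C: component {C, G, H, I, J, K, L, N}.
From D: component {D, E, F, M}.
That's 2 components.

2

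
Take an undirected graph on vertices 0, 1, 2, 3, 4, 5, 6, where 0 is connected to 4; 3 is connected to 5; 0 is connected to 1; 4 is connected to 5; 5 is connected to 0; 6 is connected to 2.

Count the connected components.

From 0: component {0, 1, 3, 4, 5}.
From 2: component {2, 6}.
That's 2 components.

2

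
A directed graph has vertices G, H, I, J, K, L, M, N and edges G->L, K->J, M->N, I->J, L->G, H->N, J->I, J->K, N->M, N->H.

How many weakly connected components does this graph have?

3

From G: component {G, L}.
From H: component {H, M, N}.
From I: component {I, J, K}.
That's 3 components.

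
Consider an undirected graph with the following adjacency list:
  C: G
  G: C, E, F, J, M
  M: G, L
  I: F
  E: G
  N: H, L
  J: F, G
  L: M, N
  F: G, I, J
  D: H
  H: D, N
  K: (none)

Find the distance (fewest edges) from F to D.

6

Distance 0: F.
Distance 1: G, I, J.
Distance 2: C, E, M.
Distance 3: L.
Distance 4: N.
Distance 5: H.
Distance 6: D — contains D.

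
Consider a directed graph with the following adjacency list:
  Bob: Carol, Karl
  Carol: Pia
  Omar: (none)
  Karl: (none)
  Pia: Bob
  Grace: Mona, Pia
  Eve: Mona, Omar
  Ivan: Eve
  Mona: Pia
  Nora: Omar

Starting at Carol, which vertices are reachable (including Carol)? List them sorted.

Start at Carol.
Its neighbours: Pia.
Then their neighbours: Bob.
Then next layer: Karl.
Nothing further is reachable.

Bob, Carol, Karl, Pia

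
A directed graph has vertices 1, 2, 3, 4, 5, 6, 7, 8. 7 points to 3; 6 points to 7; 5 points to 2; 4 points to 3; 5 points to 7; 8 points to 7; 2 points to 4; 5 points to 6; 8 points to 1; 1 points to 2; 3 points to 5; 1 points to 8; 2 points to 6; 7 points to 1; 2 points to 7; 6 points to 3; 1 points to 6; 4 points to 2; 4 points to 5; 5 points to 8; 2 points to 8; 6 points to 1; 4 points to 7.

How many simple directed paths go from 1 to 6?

1→2→4→3→5→6
1→2→4→5→6
1→2→4→7→3→5→6
1→2→6
1→2→7→3→5→6
1→2→8→7→3→5→6
1→6
1→8→7→3→5→2→6
1→8→7→3→5→6

9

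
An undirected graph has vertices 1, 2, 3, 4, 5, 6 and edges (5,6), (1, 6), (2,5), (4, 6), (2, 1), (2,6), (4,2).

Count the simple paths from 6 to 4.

6–1–2–4
6–2–4
6–4
6–5–2–4

4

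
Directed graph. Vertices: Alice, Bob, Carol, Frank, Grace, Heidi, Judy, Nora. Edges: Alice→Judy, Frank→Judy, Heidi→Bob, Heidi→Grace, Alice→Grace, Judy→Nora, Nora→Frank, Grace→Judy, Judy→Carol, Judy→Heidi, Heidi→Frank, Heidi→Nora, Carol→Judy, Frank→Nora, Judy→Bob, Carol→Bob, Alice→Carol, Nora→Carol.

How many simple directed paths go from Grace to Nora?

3

Grace→Judy→Heidi→Frank→Nora
Grace→Judy→Heidi→Nora
Grace→Judy→Nora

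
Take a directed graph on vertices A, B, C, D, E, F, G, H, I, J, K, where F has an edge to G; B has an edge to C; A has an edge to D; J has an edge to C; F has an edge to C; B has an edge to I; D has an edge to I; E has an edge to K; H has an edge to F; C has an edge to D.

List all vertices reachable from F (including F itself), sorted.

Start at F.
Its neighbours: C, G.
Then their neighbours: D.
Then next layer: I.
Nothing further is reachable.

C, D, F, G, I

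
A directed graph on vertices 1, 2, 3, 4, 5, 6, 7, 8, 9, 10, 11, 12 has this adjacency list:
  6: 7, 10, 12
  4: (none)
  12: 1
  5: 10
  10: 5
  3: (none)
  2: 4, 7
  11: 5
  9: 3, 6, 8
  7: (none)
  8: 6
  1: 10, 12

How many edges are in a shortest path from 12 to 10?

2

Distance 0: 12.
Distance 1: 1.
Distance 2: 10 — contains 10.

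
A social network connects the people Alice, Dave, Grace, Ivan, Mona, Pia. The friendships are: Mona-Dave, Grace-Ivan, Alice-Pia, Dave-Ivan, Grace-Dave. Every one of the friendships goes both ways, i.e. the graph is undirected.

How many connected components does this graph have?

From Alice: component {Alice, Pia}.
From Dave: component {Dave, Grace, Ivan, Mona}.
That's 2 components.

2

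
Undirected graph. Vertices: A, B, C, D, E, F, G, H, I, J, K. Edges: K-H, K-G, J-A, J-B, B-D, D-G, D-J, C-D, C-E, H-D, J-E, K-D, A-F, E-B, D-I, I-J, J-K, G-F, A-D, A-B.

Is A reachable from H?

Explore from H.
Distance 1: reach D, K.
Distance 2: reach A, B, C, G, I, J.
Found A.

Yes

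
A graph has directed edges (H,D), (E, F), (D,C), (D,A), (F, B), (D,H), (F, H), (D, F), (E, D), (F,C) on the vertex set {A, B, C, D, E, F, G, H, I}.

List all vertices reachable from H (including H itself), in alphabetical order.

Start at H.
Its neighbours: D.
Then their neighbours: A, C, F.
Then next layer: B.
Nothing further is reachable.

A, B, C, D, F, H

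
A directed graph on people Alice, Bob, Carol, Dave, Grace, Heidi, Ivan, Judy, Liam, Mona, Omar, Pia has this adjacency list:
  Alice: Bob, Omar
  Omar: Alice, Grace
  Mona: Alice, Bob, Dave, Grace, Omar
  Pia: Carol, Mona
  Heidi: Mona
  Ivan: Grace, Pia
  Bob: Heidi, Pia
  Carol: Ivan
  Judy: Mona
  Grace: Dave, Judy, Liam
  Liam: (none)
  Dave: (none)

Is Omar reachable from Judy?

Yes

Explore from Judy.
Distance 1: reach Mona.
Distance 2: reach Alice, Bob, Dave, Grace, Omar.
Found Omar.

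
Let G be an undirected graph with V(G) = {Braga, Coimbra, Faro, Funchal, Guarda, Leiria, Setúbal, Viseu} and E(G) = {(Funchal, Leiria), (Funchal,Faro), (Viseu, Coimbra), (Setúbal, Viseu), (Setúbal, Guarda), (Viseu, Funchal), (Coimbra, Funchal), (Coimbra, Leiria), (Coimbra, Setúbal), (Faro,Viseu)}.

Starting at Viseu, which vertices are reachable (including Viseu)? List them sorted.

Coimbra, Faro, Funchal, Guarda, Leiria, Setúbal, Viseu

Start at Viseu.
Its neighbours: Coimbra, Faro, Funchal, Setúbal.
Then their neighbours: Guarda, Leiria.
Nothing further is reachable.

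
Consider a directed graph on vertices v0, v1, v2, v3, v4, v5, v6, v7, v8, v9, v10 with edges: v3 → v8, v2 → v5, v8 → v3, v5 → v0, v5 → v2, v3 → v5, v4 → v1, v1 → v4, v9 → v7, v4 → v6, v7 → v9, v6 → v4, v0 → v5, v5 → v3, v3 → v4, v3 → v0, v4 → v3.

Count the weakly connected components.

3

From v0: component {v0, v1, v2, v3, v4, v5, v6, v8}.
From v7: component {v7, v9}.
From v10: component {v10}.
That's 3 components.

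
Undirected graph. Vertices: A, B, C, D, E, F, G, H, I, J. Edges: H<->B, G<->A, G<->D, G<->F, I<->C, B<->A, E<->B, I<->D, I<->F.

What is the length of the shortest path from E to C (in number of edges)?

6

Distance 0: E.
Distance 1: B.
Distance 2: A, H.
Distance 3: G.
Distance 4: D, F.
Distance 5: I.
Distance 6: C — contains C.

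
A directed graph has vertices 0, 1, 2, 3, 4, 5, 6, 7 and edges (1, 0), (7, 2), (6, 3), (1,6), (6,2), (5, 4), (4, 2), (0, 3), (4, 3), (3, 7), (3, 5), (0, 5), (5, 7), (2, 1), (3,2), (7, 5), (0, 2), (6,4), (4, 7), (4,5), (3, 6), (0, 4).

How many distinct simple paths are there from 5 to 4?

4

5→4
5→7→2→1→0→3→6→4
5→7→2→1→0→4
5→7→2→1→6→4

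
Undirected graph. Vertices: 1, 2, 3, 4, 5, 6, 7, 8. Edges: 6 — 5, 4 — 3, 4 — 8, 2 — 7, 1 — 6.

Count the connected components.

From 1: component {1, 5, 6}.
From 2: component {2, 7}.
From 3: component {3, 4, 8}.
That's 3 components.

3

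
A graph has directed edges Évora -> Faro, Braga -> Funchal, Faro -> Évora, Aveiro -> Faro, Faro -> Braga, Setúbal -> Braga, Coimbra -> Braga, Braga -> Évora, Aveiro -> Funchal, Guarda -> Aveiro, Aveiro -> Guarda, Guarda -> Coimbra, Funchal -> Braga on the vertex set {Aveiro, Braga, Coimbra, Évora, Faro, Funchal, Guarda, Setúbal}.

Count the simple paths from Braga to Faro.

1

Braga→Évora→Faro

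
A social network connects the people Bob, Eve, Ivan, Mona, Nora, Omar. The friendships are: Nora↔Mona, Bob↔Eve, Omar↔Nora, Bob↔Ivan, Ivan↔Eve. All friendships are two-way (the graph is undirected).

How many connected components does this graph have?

From Bob: component {Bob, Eve, Ivan}.
From Mona: component {Mona, Nora, Omar}.
That's 2 components.

2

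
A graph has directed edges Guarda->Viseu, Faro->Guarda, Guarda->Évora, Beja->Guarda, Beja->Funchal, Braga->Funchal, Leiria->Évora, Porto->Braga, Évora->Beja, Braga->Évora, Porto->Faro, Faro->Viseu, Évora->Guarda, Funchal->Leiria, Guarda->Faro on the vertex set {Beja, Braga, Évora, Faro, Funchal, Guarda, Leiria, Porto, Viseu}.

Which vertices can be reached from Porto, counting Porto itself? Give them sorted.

Beja, Braga, Évora, Faro, Funchal, Guarda, Leiria, Porto, Viseu

Start at Porto.
Its neighbours: Braga, Faro.
Then their neighbours: Évora, Funchal, Guarda, Viseu.
Then next layer: Beja, Leiria.
Every vertex is now reached.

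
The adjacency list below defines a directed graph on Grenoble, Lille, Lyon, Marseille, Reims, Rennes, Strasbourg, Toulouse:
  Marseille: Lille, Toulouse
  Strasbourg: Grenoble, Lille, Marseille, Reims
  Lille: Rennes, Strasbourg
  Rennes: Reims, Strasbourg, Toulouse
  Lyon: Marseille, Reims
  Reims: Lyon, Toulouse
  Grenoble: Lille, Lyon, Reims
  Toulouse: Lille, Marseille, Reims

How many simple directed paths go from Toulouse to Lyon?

Toulouse→Lille→Rennes→Reims→Lyon
Toulouse→Lille→Rennes→Strasbourg→Grenoble→Lyon
Toulouse→Lille→Rennes→Strasbourg→Grenoble→Reims→Lyon
Toulouse→Lille→Rennes→Strasbourg→Reims→Lyon
Toulouse→Lille→Strasbourg→Grenoble→Lyon
Toulouse→Lille→Strasbourg→Grenoble→Reims→Lyon
Toulouse→Lille→Strasbourg→Reims→Lyon
Toulouse→Marseille→Lille→Rennes→Reims→Lyon
Toulouse→Marseille→Lille→Rennes→Strasbourg→Grenoble→Lyon
Toulouse→Marseille→Lille→Rennes→Strasbourg→Grenoble→Reims→Lyon
Toulouse→Marseille→Lille→Rennes→Strasbourg→Reims→Lyon
Toulouse→Marseille→Lille→Strasbourg→Grenoble→Lyon
Toulouse→Marseille→Lille→Strasbourg→Grenoble→Reims→Lyon
Toulouse→Marseille→Lille→Strasbourg→Reims→Lyon
Toulouse→Reims→Lyon

15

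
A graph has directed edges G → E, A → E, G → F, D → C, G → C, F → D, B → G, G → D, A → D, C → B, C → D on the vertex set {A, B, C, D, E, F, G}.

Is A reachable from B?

No

Explore from B.
Distance 1: reach G.
Distance 2: reach C, D, E, F.
The search from B is exhausted; no directed path reaches A.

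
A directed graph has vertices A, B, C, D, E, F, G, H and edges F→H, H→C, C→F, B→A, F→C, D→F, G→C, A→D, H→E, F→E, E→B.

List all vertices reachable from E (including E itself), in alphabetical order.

A, B, C, D, E, F, H

Start at E.
Its neighbours: B.
Then their neighbours: A.
Then next layer: D.
Then next layer: F.
Then next layer: C, H.
Nothing further is reachable.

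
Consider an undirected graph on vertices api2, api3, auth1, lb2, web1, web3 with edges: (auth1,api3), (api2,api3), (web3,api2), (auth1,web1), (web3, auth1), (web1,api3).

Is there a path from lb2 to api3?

No

lb2 has no edges, so nothing is reachable from it.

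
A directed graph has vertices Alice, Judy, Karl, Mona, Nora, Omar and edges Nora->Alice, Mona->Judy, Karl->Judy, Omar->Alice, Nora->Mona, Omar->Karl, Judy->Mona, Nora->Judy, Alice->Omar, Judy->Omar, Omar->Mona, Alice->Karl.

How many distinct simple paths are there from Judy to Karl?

2

Judy→Omar→Alice→Karl
Judy→Omar→Karl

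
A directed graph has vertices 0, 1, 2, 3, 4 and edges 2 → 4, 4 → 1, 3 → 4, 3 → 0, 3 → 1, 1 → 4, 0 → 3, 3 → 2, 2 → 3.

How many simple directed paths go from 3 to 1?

3→1
3→2→4→1
3→4→1

3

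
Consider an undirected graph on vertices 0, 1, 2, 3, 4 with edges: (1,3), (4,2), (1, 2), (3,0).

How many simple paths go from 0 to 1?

1

0–3–1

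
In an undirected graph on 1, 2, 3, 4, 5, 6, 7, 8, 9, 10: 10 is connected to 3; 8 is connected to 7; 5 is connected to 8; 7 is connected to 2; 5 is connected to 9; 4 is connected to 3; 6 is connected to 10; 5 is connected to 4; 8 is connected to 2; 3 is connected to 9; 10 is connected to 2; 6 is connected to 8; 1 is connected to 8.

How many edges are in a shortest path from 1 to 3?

Distance 0: 1.
Distance 1: 8.
Distance 2: 2, 5, 6, 7.
Distance 3: 4, 9, 10.
Distance 4: 3 — contains 3.

4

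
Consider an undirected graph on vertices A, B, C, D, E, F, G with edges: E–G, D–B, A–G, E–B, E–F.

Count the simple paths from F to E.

1

F–E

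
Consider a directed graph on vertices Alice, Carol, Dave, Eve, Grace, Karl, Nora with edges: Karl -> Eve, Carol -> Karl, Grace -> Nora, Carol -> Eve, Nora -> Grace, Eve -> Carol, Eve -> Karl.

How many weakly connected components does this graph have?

From Alice: component {Alice}.
From Carol: component {Carol, Eve, Karl}.
From Dave: component {Dave}.
From Grace: component {Grace, Nora}.
That's 4 components.

4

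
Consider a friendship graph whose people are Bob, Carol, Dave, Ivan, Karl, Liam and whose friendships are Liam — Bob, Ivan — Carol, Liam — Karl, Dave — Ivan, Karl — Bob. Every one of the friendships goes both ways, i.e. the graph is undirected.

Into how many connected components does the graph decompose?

2

From Bob: component {Bob, Karl, Liam}.
From Carol: component {Carol, Dave, Ivan}.
That's 2 components.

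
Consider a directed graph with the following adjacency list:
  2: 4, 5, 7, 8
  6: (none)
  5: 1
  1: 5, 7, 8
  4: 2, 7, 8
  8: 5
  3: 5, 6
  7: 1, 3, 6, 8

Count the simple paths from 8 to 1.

1

8→5→1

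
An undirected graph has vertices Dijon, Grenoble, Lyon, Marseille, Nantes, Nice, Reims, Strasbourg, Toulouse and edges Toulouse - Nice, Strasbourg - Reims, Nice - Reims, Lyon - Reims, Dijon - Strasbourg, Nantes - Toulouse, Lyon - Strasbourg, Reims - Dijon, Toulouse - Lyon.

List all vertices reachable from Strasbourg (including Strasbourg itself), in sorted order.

Dijon, Lyon, Nantes, Nice, Reims, Strasbourg, Toulouse

Start at Strasbourg.
Its neighbours: Dijon, Lyon, Reims.
Then their neighbours: Nice, Toulouse.
Then next layer: Nantes.
Nothing further is reachable.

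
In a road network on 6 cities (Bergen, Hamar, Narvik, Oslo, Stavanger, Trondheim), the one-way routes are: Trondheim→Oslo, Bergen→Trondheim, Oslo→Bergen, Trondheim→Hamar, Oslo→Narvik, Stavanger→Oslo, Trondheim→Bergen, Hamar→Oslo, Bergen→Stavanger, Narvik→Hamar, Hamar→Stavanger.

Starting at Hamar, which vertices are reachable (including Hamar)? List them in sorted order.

Bergen, Hamar, Narvik, Oslo, Stavanger, Trondheim

Start at Hamar.
Its neighbours: Oslo, Stavanger.
Then their neighbours: Bergen, Narvik.
Then next layer: Trondheim.
Every vertex is now reached.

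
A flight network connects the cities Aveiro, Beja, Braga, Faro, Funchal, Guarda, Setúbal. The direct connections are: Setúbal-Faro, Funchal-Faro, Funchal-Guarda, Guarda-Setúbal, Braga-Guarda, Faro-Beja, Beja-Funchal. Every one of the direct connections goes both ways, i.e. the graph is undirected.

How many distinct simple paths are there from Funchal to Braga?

3

Funchal–Beja–Faro–Setúbal–Guarda–Braga
Funchal–Faro–Setúbal–Guarda–Braga
Funchal–Guarda–Braga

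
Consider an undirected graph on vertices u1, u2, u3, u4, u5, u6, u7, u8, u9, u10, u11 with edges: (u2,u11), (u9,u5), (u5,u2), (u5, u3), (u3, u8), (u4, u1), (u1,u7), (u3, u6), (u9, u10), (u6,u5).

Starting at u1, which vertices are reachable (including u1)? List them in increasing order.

Start at u1.
Its neighbours: u4, u7.
Nothing further is reachable.

u1, u4, u7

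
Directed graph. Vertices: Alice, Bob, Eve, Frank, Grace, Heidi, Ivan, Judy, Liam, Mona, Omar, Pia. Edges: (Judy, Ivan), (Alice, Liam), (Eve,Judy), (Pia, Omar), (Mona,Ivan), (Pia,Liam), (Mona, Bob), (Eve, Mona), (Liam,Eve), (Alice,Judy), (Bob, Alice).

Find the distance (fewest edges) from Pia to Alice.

5

Distance 0: Pia.
Distance 1: Liam, Omar.
Distance 2: Eve.
Distance 3: Judy, Mona.
Distance 4: Bob, Ivan.
Distance 5: Alice — contains Alice.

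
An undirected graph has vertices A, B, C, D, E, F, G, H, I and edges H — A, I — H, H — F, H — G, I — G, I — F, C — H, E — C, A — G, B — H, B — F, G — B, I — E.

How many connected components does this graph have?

2

From A: component {A, B, C, E, F, G, H, I}.
From D: component {D}.
That's 2 components.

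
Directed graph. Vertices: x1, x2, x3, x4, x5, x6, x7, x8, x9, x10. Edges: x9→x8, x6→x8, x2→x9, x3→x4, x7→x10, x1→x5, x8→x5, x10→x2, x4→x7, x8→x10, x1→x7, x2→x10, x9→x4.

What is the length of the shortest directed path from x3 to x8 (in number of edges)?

6

Distance 0: x3.
Distance 1: x4.
Distance 2: x7.
Distance 3: x10.
Distance 4: x2.
Distance 5: x9.
Distance 6: x8 — contains x8.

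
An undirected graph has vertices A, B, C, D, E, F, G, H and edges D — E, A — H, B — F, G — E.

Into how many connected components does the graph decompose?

From A: component {A, H}.
From B: component {B, F}.
From C: component {C}.
From D: component {D, E, G}.
That's 4 components.

4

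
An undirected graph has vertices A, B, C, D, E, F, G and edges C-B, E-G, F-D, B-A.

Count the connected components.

3

From A: component {A, B, C}.
From D: component {D, F}.
From E: component {E, G}.
That's 3 components.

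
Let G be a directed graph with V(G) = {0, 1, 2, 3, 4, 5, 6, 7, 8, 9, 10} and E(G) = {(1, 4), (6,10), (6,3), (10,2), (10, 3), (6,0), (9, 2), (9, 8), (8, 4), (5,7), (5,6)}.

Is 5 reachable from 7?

7 has no outgoing edges, so nothing is reachable from it.

No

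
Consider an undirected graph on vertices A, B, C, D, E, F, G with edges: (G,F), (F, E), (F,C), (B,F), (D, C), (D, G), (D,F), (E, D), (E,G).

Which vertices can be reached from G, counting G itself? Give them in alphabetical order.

Start at G.
Its neighbours: D, E, F.
Then their neighbours: B, C.
Nothing further is reachable.

B, C, D, E, F, G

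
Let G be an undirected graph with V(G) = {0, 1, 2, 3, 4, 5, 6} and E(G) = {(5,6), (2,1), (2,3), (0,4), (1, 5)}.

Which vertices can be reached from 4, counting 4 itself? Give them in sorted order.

0, 4

Start at 4.
Its neighbours: 0.
Nothing further is reachable.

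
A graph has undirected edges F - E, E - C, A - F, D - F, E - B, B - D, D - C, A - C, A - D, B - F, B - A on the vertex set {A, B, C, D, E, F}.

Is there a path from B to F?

Yes

Explore from B.
Distance 1: reach A, D, E, F.
Found F.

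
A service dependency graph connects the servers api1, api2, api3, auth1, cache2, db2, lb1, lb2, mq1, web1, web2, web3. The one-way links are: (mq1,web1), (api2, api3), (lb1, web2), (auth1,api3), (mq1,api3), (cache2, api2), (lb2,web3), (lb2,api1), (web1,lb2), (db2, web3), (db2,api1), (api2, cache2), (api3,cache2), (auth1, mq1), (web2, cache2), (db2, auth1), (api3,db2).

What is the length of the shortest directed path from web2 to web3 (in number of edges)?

Distance 0: web2.
Distance 1: cache2.
Distance 2: api2.
Distance 3: api3.
Distance 4: db2.
Distance 5: api1, auth1, web3 — contains web3.

5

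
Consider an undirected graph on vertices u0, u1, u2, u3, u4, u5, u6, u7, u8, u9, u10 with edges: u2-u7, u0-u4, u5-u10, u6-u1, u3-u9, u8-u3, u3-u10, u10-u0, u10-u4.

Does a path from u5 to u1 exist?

No

Explore from u5.
Distance 1: reach u10.
Distance 2: reach u0, u3, u4.
Distance 3: reach u8, u9.
The search is exhausted without reaching u1; it lies in a different component.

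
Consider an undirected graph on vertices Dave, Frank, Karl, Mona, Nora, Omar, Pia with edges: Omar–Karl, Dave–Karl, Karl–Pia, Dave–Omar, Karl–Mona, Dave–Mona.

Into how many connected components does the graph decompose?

3

From Dave: component {Dave, Karl, Mona, Omar, Pia}.
From Frank: component {Frank}.
From Nora: component {Nora}.
That's 3 components.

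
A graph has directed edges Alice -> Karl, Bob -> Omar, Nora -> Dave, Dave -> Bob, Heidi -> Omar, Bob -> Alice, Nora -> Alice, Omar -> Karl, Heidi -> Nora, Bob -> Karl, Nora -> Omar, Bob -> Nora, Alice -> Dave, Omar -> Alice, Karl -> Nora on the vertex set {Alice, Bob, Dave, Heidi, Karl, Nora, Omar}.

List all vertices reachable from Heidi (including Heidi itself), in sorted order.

Start at Heidi.
Its neighbours: Nora, Omar.
Then their neighbours: Alice, Dave, Karl.
Then next layer: Bob.
Every vertex is now reached.

Alice, Bob, Dave, Heidi, Karl, Nora, Omar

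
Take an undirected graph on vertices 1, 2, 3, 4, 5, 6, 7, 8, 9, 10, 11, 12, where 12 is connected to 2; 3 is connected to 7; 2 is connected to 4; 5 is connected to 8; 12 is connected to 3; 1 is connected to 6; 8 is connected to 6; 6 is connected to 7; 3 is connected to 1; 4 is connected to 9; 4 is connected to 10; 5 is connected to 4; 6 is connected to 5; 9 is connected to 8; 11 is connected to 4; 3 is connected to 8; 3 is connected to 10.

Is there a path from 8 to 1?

Explore from 8.
Distance 1: reach 3, 5, 6, 9.
Distance 2: reach 1, 4, 7, 10, 12.
Found 1.

Yes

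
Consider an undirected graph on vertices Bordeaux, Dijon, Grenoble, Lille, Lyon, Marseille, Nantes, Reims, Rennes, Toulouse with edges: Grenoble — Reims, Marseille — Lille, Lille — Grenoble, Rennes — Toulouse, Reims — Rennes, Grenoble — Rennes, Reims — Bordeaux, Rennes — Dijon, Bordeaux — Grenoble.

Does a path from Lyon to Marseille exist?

Lyon has no edges, so nothing is reachable from it.

No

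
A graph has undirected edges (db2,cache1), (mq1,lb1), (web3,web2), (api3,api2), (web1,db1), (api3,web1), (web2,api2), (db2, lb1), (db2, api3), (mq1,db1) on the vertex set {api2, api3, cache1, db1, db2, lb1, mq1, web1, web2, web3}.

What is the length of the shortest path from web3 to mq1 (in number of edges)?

Distance 0: web3.
Distance 1: web2.
Distance 2: api2.
Distance 3: api3.
Distance 4: db2, web1.
Distance 5: cache1, db1, lb1.
Distance 6: mq1 — contains mq1.

6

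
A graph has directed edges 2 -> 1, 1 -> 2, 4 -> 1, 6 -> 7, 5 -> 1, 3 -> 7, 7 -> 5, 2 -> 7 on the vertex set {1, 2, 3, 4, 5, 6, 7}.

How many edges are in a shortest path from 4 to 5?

4

Distance 0: 4.
Distance 1: 1.
Distance 2: 2.
Distance 3: 7.
Distance 4: 5 — contains 5.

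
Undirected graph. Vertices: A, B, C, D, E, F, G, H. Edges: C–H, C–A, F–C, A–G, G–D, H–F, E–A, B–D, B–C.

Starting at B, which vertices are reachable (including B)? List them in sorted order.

A, B, C, D, E, F, G, H

Start at B.
Its neighbours: C, D.
Then their neighbours: A, F, G, H.
Then next layer: E.
Every vertex is now reached.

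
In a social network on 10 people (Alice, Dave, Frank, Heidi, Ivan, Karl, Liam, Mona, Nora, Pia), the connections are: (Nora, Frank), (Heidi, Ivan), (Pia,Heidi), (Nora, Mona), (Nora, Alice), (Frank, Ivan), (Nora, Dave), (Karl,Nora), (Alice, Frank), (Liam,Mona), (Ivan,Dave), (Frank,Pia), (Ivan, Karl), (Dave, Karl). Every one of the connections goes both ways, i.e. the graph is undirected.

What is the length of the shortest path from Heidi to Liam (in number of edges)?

5

Distance 0: Heidi.
Distance 1: Ivan, Pia.
Distance 2: Dave, Frank, Karl.
Distance 3: Alice, Nora.
Distance 4: Mona.
Distance 5: Liam — contains Liam.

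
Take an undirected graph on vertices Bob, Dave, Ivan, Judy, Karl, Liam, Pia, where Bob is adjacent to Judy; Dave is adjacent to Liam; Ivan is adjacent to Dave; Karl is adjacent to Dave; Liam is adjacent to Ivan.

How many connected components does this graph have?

3

From Bob: component {Bob, Judy}.
From Dave: component {Dave, Ivan, Karl, Liam}.
From Pia: component {Pia}.
That's 3 components.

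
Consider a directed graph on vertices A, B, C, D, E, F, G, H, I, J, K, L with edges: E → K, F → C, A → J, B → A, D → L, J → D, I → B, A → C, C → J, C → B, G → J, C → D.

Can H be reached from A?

Explore from A.
Distance 1: reach C, J.
Distance 2: reach B, D.
Distance 3: reach L.
The search from A is exhausted; no directed path reaches H.

No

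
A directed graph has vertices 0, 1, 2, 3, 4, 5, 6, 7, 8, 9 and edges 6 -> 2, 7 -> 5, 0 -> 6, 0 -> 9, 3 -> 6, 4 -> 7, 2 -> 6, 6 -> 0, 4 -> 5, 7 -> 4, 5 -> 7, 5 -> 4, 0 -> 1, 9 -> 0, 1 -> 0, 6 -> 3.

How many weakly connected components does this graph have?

3

From 0: component {0, 1, 2, 3, 6, 9}.
From 4: component {4, 5, 7}.
From 8: component {8}.
That's 3 components.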